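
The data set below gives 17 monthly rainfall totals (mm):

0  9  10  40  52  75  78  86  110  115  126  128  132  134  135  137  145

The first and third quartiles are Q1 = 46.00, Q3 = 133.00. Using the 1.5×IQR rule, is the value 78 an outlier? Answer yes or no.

IQR = Q3 − Q1 = 133.00 − 46.00 = 87.00.
Lower fence = Q1 − 1.5·IQR = 46.00 − 130.50 = -84.50.
Upper fence = Q3 + 1.5·IQR = 133.00 + 130.50 = 263.50.
78 lies within [-84.50, 263.50].

no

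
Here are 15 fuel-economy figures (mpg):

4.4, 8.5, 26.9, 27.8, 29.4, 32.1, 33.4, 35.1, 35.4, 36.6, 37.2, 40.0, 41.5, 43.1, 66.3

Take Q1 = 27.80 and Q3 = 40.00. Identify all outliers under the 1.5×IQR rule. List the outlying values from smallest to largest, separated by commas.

IQR = Q3 − Q1 = 40.00 − 27.80 = 12.20.
Lower fence = Q1 − 1.5·IQR = 27.80 − 18.30 = 9.50.
Upper fence = Q3 + 1.5·IQR = 40.00 + 18.30 = 58.30.
4.4 < 9.50 → outlier.
8.5 < 9.50 → outlier.
66.3 > 58.30 → outlier.
All remaining values lie within [9.50, 58.30].

4.4, 8.5, 66.3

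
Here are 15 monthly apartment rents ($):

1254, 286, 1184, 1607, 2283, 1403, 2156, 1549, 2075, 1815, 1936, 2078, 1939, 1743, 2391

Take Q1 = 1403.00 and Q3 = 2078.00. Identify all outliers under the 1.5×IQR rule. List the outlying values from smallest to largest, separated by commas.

286

IQR = Q3 − Q1 = 2078.00 − 1403.00 = 675.00.
Lower fence = Q1 − 1.5·IQR = 1403.00 − 1012.50 = 390.50.
Upper fence = Q3 + 1.5·IQR = 2078.00 + 1012.50 = 3090.50.
286 < 390.50 → outlier.
All remaining values lie within [390.50, 3090.50].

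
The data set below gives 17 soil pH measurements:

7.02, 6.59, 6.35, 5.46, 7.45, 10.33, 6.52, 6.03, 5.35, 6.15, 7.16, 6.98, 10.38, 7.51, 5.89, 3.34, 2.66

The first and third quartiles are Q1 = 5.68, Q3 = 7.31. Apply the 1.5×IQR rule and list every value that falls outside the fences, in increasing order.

2.66, 10.33, 10.38

IQR = Q3 − Q1 = 7.31 − 5.68 = 1.63.
Lower fence = Q1 − 1.5·IQR = 5.68 − 2.445 = 3.235.
Upper fence = Q3 + 1.5·IQR = 7.31 + 2.445 = 9.755.
2.66 < 3.235 → outlier.
10.33 > 9.755 → outlier.
10.38 > 9.755 → outlier.
All remaining values lie within [3.235, 9.755].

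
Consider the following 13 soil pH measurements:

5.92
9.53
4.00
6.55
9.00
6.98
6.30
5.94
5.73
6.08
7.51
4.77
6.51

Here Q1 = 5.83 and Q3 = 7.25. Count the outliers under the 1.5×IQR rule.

IQR = 1.42; fences at 5.83 − 2.13 = 3.70 and 7.25 + 2.13 = 9.38.
Outside the cutoffs: 9.53.

1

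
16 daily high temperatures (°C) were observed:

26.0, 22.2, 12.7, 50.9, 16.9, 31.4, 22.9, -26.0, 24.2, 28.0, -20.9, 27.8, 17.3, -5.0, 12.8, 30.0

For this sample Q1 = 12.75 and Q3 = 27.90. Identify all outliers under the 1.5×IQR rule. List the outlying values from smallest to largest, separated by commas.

IQR = Q3 − Q1 = 27.90 − 12.75 = 15.15.
Lower fence = Q1 − 1.5·IQR = 12.75 − 22.725 = -9.975.
Upper fence = Q3 + 1.5·IQR = 27.90 + 22.725 = 50.625.
-26.0 < -9.975 → outlier.
-20.9 < -9.975 → outlier.
50.9 > 50.625 → outlier.
All remaining values lie within [-9.975, 50.625].

-26.0, -20.9, 50.9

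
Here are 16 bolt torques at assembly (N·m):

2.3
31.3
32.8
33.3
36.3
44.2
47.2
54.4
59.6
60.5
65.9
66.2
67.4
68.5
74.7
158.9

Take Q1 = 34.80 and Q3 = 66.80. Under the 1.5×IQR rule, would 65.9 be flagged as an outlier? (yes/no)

IQR = Q3 − Q1 = 66.80 − 34.80 = 32.00.
Lower fence = Q1 − 1.5·IQR = 34.80 − 48.00 = -13.20.
Upper fence = Q3 + 1.5·IQR = 66.80 + 48.00 = 114.80.
65.9 lies within [-13.20, 114.80].

no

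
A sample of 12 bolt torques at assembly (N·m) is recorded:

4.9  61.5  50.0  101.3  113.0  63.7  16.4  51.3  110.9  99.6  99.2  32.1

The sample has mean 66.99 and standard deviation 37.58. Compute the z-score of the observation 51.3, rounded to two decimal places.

z = (51.3 − 66.99) / 37.58 = -0.42.

-0.42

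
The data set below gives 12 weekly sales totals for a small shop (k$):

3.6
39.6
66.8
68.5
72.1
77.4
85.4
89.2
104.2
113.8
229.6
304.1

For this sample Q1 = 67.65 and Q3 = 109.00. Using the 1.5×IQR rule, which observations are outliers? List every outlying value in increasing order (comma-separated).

3.6, 229.6, 304.1

IQR = Q3 − Q1 = 109.00 − 67.65 = 41.35.
Lower fence = Q1 − 1.5·IQR = 67.65 − 62.025 = 5.625.
Upper fence = Q3 + 1.5·IQR = 109.00 + 62.025 = 171.025.
3.6 < 5.625 → outlier.
229.6 > 171.025 → outlier.
304.1 > 171.025 → outlier.
All remaining values lie within [5.625, 171.025].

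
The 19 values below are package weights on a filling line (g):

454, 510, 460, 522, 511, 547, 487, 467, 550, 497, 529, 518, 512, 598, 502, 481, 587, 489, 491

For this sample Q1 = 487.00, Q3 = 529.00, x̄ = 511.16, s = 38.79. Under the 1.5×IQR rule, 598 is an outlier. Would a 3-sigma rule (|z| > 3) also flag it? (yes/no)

z = (598 − 511.16) / 38.79 = 2.24.
|z| = 2.24 ≤ 3.

no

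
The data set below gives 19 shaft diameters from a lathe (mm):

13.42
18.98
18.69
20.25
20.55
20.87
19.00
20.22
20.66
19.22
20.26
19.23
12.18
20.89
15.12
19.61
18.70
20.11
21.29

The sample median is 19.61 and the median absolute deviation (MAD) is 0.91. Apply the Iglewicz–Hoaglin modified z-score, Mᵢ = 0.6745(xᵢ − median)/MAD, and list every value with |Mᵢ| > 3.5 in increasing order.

|Mᵢ| > 3.5 ⇔ |xᵢ − 19.61| > 3.5·0.91/0.6745 = 4.72.
So outliers lie outside [14.89, 24.33].
12.18: M = -5.51 → outlier.
13.42: M = -4.59 → outlier.

12.18, 13.42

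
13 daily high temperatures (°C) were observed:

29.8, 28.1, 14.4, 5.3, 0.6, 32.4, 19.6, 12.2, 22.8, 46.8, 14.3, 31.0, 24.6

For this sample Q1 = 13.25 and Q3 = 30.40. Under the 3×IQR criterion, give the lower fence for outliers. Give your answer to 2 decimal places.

-38.20

IQR = Q3 − Q1 = 30.40 − 13.25 = 17.15.
Lower fence = Q1 − 3·IQR = 13.25 − 51.45 = -38.20.
Upper fence = Q3 + 3·IQR = 30.40 + 51.45 = 81.85.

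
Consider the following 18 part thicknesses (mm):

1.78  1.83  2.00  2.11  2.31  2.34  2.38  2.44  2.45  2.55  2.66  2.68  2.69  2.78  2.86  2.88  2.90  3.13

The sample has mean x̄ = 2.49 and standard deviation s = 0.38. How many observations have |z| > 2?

Cutoffs: x̄ ± 2s = [1.73, 3.25].
Every value lies within the cutoffs.

0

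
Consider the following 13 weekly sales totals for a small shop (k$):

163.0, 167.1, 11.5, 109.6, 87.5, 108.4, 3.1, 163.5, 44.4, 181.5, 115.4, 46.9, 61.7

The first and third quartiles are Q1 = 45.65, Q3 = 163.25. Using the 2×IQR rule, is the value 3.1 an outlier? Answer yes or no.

IQR = Q3 − Q1 = 163.25 − 45.65 = 117.60.
Lower fence = Q1 − 2·IQR = 45.65 − 235.20 = -189.55.
Upper fence = Q3 + 2·IQR = 163.25 + 235.20 = 398.45.
3.1 lies within [-189.55, 398.45].

no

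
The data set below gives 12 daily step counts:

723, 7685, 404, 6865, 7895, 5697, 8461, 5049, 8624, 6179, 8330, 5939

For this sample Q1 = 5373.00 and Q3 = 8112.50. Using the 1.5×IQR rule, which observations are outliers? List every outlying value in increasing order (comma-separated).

IQR = Q3 − Q1 = 8112.50 − 5373.00 = 2739.50.
Lower fence = Q1 − 1.5·IQR = 5373.00 − 4109.25 = 1263.75.
Upper fence = Q3 + 1.5·IQR = 8112.50 + 4109.25 = 12221.75.
404 < 1263.75 → outlier.
723 < 1263.75 → outlier.
All remaining values lie within [1263.75, 12221.75].

404, 723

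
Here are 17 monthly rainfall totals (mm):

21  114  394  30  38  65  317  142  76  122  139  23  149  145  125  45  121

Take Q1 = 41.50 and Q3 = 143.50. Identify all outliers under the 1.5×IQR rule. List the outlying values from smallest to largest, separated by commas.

317, 394

IQR = Q3 − Q1 = 143.50 − 41.50 = 102.00.
Lower fence = Q1 − 1.5·IQR = 41.50 − 153.00 = -111.50.
Upper fence = Q3 + 1.5·IQR = 143.50 + 153.00 = 296.50.
317 > 296.50 → outlier.
394 > 296.50 → outlier.
All remaining values lie within [-111.50, 296.50].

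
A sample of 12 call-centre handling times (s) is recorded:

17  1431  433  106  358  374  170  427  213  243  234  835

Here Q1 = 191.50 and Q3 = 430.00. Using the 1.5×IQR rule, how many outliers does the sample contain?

IQR = 238.50; fences at 191.50 − 357.75 = -166.25 and 430.00 + 357.75 = 787.75.
Outside the cutoffs: 835, 1431.

2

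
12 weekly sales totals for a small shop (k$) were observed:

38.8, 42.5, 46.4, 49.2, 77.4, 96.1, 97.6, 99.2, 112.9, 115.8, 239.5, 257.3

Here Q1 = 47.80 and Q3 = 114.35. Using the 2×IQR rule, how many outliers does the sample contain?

IQR = 66.55; fences at 47.80 − 133.10 = -85.30 and 114.35 + 133.10 = 247.45.
Outside the cutoffs: 257.3.

1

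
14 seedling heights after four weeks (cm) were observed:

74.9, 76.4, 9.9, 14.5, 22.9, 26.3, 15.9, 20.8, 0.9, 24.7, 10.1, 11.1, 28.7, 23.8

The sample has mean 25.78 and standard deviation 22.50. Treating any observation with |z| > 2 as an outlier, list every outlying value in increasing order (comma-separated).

Cutoffs at x̄ ± 2s: 25.78 ± 2·22.50 = [-19.22, 70.78].
74.9: z = 2.18, |z| > 2 → outlier.
76.4: z = 2.25, |z| > 2 → outlier.
Every other value lies within [-19.22, 70.78].

74.9, 76.4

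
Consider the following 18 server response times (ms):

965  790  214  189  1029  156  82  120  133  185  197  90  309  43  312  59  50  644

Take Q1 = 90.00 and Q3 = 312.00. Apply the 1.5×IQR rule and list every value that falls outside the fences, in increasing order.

IQR = Q3 − Q1 = 312.00 − 90.00 = 222.00.
Lower fence = Q1 − 1.5·IQR = 90.00 − 333.00 = -243.00.
Upper fence = Q3 + 1.5·IQR = 312.00 + 333.00 = 645.00.
790 > 645.00 → outlier.
965 > 645.00 → outlier.
1029 > 645.00 → outlier.
All remaining values lie within [-243.00, 645.00].

790, 965, 1029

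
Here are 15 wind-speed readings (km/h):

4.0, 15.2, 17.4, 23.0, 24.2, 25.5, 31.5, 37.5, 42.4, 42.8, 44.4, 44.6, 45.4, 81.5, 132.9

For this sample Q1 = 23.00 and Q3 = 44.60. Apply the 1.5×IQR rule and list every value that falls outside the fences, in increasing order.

IQR = Q3 − Q1 = 44.60 − 23.00 = 21.60.
Lower fence = Q1 − 1.5·IQR = 23.00 − 32.40 = -9.40.
Upper fence = Q3 + 1.5·IQR = 44.60 + 32.40 = 77.00.
81.5 > 77.00 → outlier.
132.9 > 77.00 → outlier.
All remaining values lie within [-9.40, 77.00].

81.5, 132.9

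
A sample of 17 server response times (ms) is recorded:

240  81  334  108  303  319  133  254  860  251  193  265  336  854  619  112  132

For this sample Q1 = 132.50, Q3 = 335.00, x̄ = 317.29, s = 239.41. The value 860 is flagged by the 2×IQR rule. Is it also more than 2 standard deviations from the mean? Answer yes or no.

z = (860 − 317.29) / 239.41 = 2.27.
|z| = 2.27 > 2.

yes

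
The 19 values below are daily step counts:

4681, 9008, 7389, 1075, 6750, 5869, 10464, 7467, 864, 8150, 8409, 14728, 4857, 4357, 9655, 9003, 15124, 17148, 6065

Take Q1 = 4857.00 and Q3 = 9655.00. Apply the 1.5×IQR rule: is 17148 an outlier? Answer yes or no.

yes

IQR = Q3 − Q1 = 9655.00 − 4857.00 = 4798.00.
Lower fence = Q1 − 1.5·IQR = 4857.00 − 7197.00 = -2340.00.
Upper fence = Q3 + 1.5·IQR = 9655.00 + 7197.00 = 16852.00.
17148 lies above the upper fence.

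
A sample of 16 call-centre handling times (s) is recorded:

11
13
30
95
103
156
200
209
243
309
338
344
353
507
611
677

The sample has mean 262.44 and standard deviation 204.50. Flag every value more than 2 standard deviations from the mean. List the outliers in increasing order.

Cutoffs at x̄ ± 2s: 262.44 ± 2·204.50 = [-146.56, 671.44].
677: z = 2.03, |z| > 2 → outlier.
Every other value lies within [-146.56, 671.44].

677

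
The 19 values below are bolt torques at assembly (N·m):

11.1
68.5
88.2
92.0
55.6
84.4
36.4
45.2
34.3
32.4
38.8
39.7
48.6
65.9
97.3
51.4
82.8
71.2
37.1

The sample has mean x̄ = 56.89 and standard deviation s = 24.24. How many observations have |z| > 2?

Cutoffs: x̄ ± 2s = [8.41, 105.37].
Every value lies within the cutoffs.

0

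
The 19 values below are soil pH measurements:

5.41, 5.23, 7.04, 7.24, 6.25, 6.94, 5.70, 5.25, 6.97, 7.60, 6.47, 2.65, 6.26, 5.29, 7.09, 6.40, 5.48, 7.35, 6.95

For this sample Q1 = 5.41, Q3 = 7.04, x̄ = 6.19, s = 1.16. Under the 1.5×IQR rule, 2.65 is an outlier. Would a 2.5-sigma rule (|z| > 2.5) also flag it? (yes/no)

yes

z = (2.65 − 6.19) / 1.16 = -3.05.
|z| = 3.05 > 2.5.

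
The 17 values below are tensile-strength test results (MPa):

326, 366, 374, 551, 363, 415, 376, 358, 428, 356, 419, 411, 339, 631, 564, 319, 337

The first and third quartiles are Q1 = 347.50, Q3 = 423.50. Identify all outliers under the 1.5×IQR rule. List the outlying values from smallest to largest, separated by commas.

IQR = Q3 − Q1 = 423.50 − 347.50 = 76.00.
Lower fence = Q1 − 1.5·IQR = 347.50 − 114.00 = 233.50.
Upper fence = Q3 + 1.5·IQR = 423.50 + 114.00 = 537.50.
551 > 537.50 → outlier.
564 > 537.50 → outlier.
631 > 537.50 → outlier.
All remaining values lie within [233.50, 537.50].

551, 564, 631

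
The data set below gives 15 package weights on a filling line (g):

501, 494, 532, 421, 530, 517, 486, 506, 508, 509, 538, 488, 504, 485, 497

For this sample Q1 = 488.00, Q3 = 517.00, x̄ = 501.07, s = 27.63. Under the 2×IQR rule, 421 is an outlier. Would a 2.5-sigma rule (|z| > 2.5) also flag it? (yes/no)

yes

z = (421 − 501.07) / 27.63 = -2.90.
|z| = 2.90 > 2.5.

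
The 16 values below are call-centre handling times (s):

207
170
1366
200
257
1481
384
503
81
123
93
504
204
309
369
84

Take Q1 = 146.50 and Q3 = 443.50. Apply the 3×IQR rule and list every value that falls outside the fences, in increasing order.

IQR = Q3 − Q1 = 443.50 − 146.50 = 297.00.
Lower fence = Q1 − 3·IQR = 146.50 − 891.00 = -744.50.
Upper fence = Q3 + 3·IQR = 443.50 + 891.00 = 1334.50.
1366 > 1334.50 → outlier.
1481 > 1334.50 → outlier.
All remaining values lie within [-744.50, 1334.50].

1366, 1481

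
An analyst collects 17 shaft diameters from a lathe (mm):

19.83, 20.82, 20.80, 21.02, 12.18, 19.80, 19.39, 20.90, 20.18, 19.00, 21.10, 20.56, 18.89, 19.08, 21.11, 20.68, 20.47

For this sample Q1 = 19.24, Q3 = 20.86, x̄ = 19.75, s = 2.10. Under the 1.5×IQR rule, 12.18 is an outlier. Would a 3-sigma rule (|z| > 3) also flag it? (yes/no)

yes

z = (12.18 − 19.75) / 2.10 = -3.60.
|z| = 3.60 > 3.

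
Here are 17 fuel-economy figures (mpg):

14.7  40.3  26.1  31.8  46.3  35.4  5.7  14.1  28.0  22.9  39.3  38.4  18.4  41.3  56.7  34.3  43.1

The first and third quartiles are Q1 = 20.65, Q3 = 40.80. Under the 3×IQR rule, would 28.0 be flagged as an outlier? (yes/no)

IQR = Q3 − Q1 = 40.80 − 20.65 = 20.15.
Lower fence = Q1 − 3·IQR = 20.65 − 60.45 = -39.80.
Upper fence = Q3 + 3·IQR = 40.80 + 60.45 = 101.25.
28.0 lies within [-39.80, 101.25].

no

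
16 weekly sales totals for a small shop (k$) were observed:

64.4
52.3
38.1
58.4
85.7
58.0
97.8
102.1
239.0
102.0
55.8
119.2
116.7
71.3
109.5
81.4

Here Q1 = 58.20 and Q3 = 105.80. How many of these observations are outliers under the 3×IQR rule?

IQR = 47.60; fences at 58.20 − 142.80 = -84.60 and 105.80 + 142.80 = 248.60.
Every value lies within the cutoffs.

0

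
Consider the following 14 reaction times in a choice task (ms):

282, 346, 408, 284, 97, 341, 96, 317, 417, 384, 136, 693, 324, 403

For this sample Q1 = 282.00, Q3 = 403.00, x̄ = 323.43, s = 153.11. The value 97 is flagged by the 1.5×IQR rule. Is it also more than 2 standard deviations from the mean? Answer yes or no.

z = (97 − 323.43) / 153.11 = -1.48.
|z| = 1.48 ≤ 2.

no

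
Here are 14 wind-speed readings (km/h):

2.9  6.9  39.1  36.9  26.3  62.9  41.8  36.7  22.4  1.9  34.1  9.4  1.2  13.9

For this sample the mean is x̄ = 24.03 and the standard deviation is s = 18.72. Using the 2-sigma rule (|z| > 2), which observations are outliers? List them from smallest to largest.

Cutoffs at x̄ ± 2s: 24.03 ± 2·18.72 = [-13.41, 61.47].
62.9: z = 2.08, |z| > 2 → outlier.
Every other value lies within [-13.41, 61.47].

62.9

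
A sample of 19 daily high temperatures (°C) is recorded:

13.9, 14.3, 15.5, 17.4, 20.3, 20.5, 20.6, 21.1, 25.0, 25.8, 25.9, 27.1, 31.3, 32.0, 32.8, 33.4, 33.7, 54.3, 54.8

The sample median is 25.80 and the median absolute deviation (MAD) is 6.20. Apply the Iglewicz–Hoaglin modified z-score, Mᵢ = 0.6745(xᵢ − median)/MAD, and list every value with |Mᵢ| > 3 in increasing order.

|Mᵢ| > 3 ⇔ |xᵢ − 25.80| > 3·6.20/0.6745 = 27.58.
So outliers lie outside [-1.78, 53.38].
54.3: M = 3.10 → outlier.
54.8: M = 3.15 → outlier.

54.3, 54.8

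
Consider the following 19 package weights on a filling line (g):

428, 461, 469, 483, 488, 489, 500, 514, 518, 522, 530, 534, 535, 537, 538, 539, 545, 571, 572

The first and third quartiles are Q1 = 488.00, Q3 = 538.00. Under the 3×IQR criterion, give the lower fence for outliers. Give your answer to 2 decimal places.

IQR = Q3 − Q1 = 538.00 − 488.00 = 50.00.
Lower fence = Q1 − 3·IQR = 488.00 − 150.00 = 338.00.
Upper fence = Q3 + 3·IQR = 538.00 + 150.00 = 688.00.

338.00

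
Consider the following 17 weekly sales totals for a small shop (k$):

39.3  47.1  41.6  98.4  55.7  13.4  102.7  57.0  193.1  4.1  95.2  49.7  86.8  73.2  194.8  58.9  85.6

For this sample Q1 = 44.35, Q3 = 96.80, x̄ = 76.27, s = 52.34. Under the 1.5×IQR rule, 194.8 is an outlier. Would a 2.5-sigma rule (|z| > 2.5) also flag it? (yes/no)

z = (194.8 − 76.27) / 52.34 = 2.26.
|z| = 2.26 ≤ 2.5.

no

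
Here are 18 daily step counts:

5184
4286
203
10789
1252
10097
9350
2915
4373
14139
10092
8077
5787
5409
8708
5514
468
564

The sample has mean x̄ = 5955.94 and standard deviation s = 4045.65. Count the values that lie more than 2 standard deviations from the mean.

1

Cutoffs: x̄ ± 2s = [-2135.36, 14047.24].
Outside the cutoffs: 14139.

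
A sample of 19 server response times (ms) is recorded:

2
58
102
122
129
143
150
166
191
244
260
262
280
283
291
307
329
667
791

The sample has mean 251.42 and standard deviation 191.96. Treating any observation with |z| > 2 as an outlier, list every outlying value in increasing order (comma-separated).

Cutoffs at x̄ ± 2s: 251.42 ± 2·191.96 = [-132.50, 635.34].
667: z = 2.16, |z| > 2 → outlier.
791: z = 2.81, |z| > 2 → outlier.
Every other value lies within [-132.50, 635.34].

667, 791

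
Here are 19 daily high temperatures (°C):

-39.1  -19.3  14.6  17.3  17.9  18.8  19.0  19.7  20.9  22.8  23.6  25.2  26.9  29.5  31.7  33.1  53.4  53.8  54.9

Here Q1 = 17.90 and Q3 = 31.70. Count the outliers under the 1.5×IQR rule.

IQR = 13.80; fences at 17.90 − 20.70 = -2.80 and 31.70 + 20.70 = 52.40.
Outside the cutoffs: -39.1, -19.3, 53.4, 53.8, 54.9.

5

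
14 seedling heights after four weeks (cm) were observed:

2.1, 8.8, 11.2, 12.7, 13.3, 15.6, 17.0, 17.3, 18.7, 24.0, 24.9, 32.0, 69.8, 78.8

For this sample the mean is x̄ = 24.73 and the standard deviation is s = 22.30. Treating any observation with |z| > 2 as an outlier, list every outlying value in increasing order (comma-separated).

69.8, 78.8

Cutoffs at x̄ ± 2s: 24.73 ± 2·22.30 = [-19.87, 69.33].
69.8: z = 2.02, |z| > 2 → outlier.
78.8: z = 2.42, |z| > 2 → outlier.
Every other value lies within [-19.87, 69.33].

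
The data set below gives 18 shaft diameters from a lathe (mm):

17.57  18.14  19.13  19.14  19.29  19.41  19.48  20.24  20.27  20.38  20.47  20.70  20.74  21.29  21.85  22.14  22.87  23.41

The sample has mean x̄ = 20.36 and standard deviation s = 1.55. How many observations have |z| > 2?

Cutoffs: x̄ ± 2s = [17.26, 23.46].
Every value lies within the cutoffs.

0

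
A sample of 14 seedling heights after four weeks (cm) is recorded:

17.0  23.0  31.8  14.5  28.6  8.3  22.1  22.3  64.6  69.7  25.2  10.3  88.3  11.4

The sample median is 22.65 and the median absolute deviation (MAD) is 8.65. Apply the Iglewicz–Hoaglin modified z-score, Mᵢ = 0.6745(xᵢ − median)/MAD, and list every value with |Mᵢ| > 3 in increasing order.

64.6, 69.7, 88.3

|Mᵢ| > 3 ⇔ |xᵢ − 22.65| > 3·8.65/0.6745 = 38.47.
So outliers lie outside [-15.82, 61.12].
64.6: M = 3.27 → outlier.
69.7: M = 3.67 → outlier.
88.3: M = 5.12 → outlier.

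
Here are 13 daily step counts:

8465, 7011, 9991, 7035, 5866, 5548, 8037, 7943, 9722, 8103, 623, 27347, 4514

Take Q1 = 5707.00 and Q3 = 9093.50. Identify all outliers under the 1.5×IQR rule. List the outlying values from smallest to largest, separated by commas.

623, 27347

IQR = Q3 − Q1 = 9093.50 − 5707.00 = 3386.50.
Lower fence = Q1 − 1.5·IQR = 5707.00 − 5079.75 = 627.25.
Upper fence = Q3 + 1.5·IQR = 9093.50 + 5079.75 = 14173.25.
623 < 627.25 → outlier.
27347 > 14173.25 → outlier.
All remaining values lie within [627.25, 14173.25].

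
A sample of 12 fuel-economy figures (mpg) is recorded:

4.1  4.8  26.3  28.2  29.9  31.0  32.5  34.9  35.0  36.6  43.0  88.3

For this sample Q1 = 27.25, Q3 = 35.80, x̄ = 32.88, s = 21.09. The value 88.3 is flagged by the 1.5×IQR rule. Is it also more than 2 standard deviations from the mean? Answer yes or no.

z = (88.3 − 32.88) / 21.09 = 2.63.
|z| = 2.63 > 2.

yes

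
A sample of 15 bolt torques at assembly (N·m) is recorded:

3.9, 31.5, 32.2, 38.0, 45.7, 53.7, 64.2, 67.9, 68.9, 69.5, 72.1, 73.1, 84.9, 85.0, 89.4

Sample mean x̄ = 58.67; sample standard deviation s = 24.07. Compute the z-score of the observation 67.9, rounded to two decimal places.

0.38

z = (67.9 − 58.67) / 24.07 = 0.38.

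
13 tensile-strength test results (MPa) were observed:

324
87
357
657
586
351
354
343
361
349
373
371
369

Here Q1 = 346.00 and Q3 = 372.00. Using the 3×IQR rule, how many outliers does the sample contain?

3

IQR = 26.00; fences at 346.00 − 78.00 = 268.00 and 372.00 + 78.00 = 450.00.
Outside the cutoffs: 87, 586, 657.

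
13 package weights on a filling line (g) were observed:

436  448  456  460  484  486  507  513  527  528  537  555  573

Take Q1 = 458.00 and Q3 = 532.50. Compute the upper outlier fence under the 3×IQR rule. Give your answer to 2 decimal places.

IQR = Q3 − Q1 = 532.50 − 458.00 = 74.50.
Lower fence = Q1 − 3·IQR = 458.00 − 223.50 = 234.50.
Upper fence = Q3 + 3·IQR = 532.50 + 223.50 = 756.00.

756.00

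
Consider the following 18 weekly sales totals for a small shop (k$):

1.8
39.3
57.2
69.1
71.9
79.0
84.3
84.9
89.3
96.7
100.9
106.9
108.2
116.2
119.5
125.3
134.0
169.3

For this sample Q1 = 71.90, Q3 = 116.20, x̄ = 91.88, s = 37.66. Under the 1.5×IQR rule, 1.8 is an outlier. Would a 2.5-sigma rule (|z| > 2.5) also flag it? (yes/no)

no

z = (1.8 − 91.88) / 37.66 = -2.39.
|z| = 2.39 ≤ 2.5.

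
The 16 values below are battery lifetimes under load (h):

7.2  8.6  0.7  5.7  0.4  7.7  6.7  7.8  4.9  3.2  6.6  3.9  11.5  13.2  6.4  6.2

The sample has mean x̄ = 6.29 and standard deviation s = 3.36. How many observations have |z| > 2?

1

Cutoffs: x̄ ± 2s = [-0.43, 13.01].
Outside the cutoffs: 13.2.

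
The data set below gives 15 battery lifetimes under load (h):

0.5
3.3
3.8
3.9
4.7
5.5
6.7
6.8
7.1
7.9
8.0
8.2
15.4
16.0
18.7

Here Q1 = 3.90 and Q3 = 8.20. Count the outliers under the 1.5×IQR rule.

3

IQR = 4.30; fences at 3.90 − 6.45 = -2.55 and 8.20 + 6.45 = 14.65.
Outside the cutoffs: 15.4, 16.0, 18.7.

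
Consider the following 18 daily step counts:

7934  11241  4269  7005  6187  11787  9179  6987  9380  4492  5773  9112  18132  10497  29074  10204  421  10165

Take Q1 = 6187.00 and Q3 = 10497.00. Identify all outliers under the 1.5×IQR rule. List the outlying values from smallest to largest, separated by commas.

18132, 29074

IQR = Q3 − Q1 = 10497.00 − 6187.00 = 4310.00.
Lower fence = Q1 − 1.5·IQR = 6187.00 − 6465.00 = -278.00.
Upper fence = Q3 + 1.5·IQR = 10497.00 + 6465.00 = 16962.00.
18132 > 16962.00 → outlier.
29074 > 16962.00 → outlier.
All remaining values lie within [-278.00, 16962.00].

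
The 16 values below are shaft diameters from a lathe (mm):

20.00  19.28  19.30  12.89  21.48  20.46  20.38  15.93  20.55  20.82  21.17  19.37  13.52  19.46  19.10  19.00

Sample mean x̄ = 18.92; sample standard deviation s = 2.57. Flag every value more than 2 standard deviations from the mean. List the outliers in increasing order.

Cutoffs at x̄ ± 2s: 18.92 ± 2·2.57 = [13.78, 24.06].
12.89: z = -2.35, |z| > 2 → outlier.
13.52: z = -2.10, |z| > 2 → outlier.
Every other value lies within [13.78, 24.06].

12.89, 13.52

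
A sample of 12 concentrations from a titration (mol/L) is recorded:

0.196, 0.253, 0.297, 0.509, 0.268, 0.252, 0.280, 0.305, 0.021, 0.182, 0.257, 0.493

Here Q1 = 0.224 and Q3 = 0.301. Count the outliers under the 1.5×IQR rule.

IQR = 0.077; fences at 0.224 − 0.1155 = 0.1085 and 0.301 + 0.1155 = 0.4165.
Outside the cutoffs: 0.021, 0.493, 0.509.

3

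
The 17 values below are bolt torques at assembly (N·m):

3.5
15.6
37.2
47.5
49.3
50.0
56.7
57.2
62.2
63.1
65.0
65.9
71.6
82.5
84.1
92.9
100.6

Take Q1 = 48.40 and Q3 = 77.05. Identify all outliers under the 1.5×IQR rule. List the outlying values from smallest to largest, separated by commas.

3.5

IQR = Q3 − Q1 = 77.05 − 48.40 = 28.65.
Lower fence = Q1 − 1.5·IQR = 48.40 − 42.975 = 5.425.
Upper fence = Q3 + 1.5·IQR = 77.05 + 42.975 = 120.025.
3.5 < 5.425 → outlier.
All remaining values lie within [5.425, 120.025].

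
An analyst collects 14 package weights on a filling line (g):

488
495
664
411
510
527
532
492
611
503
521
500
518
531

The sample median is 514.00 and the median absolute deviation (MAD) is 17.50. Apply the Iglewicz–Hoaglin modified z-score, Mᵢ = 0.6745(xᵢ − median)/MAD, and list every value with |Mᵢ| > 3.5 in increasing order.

411, 611, 664

|Mᵢ| > 3.5 ⇔ |xᵢ − 514.00| > 3.5·17.50/0.6745 = 90.81.
So outliers lie outside [423.19, 604.81].
411: M = -3.97 → outlier.
611: M = 3.74 → outlier.
664: M = 5.78 → outlier.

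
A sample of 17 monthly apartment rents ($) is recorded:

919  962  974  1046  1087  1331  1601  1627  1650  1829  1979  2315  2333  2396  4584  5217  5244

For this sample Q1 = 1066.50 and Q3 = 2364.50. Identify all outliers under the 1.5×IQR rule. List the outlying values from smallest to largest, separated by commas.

IQR = Q3 − Q1 = 2364.50 − 1066.50 = 1298.00.
Lower fence = Q1 − 1.5·IQR = 1066.50 − 1947.00 = -880.50.
Upper fence = Q3 + 1.5·IQR = 2364.50 + 1947.00 = 4311.50.
4584 > 4311.50 → outlier.
5217 > 4311.50 → outlier.
5244 > 4311.50 → outlier.
All remaining values lie within [-880.50, 4311.50].

4584, 5217, 5244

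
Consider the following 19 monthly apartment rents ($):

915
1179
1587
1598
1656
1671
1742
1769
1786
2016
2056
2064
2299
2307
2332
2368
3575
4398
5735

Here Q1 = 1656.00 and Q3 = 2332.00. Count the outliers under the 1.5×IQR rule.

3

IQR = 676.00; fences at 1656.00 − 1014.00 = 642.00 and 2332.00 + 1014.00 = 3346.00.
Outside the cutoffs: 3575, 4398, 5735.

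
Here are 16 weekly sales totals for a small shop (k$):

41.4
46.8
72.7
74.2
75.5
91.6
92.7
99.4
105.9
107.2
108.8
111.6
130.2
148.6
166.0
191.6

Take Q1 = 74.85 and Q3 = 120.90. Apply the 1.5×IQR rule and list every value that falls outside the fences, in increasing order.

191.6

IQR = Q3 − Q1 = 120.90 − 74.85 = 46.05.
Lower fence = Q1 − 1.5·IQR = 74.85 − 69.075 = 5.775.
Upper fence = Q3 + 1.5·IQR = 120.90 + 69.075 = 189.975.
191.6 > 189.975 → outlier.
All remaining values lie within [5.775, 189.975].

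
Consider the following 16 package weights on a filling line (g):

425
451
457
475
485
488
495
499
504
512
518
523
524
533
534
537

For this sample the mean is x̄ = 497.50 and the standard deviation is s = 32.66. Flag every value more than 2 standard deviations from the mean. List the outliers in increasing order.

Cutoffs at x̄ ± 2s: 497.50 ± 2·32.66 = [432.18, 562.82].
425: z = -2.22, |z| > 2 → outlier.
Every other value lies within [432.18, 562.82].

425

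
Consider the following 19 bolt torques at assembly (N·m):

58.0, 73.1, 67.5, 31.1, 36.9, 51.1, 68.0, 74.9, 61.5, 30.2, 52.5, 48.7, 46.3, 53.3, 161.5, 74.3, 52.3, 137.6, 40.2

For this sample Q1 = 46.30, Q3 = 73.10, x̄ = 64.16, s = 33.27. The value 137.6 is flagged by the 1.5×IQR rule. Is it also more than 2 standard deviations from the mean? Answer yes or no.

z = (137.6 − 64.16) / 33.27 = 2.21.
|z| = 2.21 > 2.

yes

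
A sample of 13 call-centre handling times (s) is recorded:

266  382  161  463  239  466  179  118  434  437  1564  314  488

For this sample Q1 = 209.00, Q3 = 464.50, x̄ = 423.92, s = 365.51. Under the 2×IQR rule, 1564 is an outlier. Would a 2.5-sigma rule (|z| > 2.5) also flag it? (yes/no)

yes

z = (1564 − 423.92) / 365.51 = 3.12.
|z| = 3.12 > 2.5.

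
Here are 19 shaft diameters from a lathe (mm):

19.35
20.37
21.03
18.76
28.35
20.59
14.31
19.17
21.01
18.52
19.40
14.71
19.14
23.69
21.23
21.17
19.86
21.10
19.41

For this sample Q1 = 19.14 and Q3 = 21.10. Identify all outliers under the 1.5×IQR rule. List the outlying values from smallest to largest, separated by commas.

14.31, 14.71, 28.35

IQR = Q3 − Q1 = 21.10 − 19.14 = 1.96.
Lower fence = Q1 − 1.5·IQR = 19.14 − 2.94 = 16.20.
Upper fence = Q3 + 1.5·IQR = 21.10 + 2.94 = 24.04.
14.31 < 16.20 → outlier.
14.71 < 16.20 → outlier.
28.35 > 24.04 → outlier.
All remaining values lie within [16.20, 24.04].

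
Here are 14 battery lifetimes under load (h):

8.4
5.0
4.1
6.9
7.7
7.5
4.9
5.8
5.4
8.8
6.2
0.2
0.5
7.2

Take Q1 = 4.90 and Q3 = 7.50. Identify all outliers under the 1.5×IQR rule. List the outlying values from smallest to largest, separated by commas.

0.2, 0.5

IQR = Q3 − Q1 = 7.50 − 4.90 = 2.60.
Lower fence = Q1 − 1.5·IQR = 4.90 − 3.90 = 1.00.
Upper fence = Q3 + 1.5·IQR = 7.50 + 3.90 = 11.40.
0.2 < 1.00 → outlier.
0.5 < 1.00 → outlier.
All remaining values lie within [1.00, 11.40].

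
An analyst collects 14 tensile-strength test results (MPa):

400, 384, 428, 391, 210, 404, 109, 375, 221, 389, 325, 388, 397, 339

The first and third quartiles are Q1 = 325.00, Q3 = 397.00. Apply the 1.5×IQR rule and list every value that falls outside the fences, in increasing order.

IQR = Q3 − Q1 = 397.00 − 325.00 = 72.00.
Lower fence = Q1 − 1.5·IQR = 325.00 − 108.00 = 217.00.
Upper fence = Q3 + 1.5·IQR = 397.00 + 108.00 = 505.00.
109 < 217.00 → outlier.
210 < 217.00 → outlier.
All remaining values lie within [217.00, 505.00].

109, 210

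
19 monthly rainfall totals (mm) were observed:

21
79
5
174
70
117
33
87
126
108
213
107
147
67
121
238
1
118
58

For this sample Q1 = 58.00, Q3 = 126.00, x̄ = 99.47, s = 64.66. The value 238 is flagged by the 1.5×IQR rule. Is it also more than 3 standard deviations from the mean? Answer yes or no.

z = (238 − 99.47) / 64.66 = 2.14.
|z| = 2.14 ≤ 3.

no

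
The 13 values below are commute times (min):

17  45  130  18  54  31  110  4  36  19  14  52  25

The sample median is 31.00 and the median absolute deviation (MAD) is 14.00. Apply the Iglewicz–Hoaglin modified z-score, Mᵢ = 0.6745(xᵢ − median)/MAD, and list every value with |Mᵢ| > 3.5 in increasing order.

110, 130

|Mᵢ| > 3.5 ⇔ |xᵢ − 31.00| > 3.5·14.00/0.6745 = 72.65.
So outliers lie outside [-41.65, 103.65].
110: M = 3.81 → outlier.
130: M = 4.77 → outlier.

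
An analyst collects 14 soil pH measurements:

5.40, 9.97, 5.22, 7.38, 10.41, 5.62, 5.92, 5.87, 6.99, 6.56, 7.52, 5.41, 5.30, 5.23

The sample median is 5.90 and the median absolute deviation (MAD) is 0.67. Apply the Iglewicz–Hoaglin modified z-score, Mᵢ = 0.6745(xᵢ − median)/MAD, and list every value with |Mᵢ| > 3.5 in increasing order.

|Mᵢ| > 3.5 ⇔ |xᵢ − 5.90| > 3.5·0.67/0.6745 = 3.48.
So outliers lie outside [2.42, 9.38].
9.97: M = 4.10 → outlier.
10.41: M = 4.54 → outlier.

9.97, 10.41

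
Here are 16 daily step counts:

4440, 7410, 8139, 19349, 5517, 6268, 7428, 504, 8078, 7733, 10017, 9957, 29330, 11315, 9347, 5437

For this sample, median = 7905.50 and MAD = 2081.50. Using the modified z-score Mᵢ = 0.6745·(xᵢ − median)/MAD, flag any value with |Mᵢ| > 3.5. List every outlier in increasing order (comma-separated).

|Mᵢ| > 3.5 ⇔ |xᵢ − 7905.50| > 3.5·2081.50/0.6745 = 10800.96.
So outliers lie outside [-2895.46, 18706.46].
19349: M = 3.71 → outlier.
29330: M = 6.94 → outlier.

19349, 29330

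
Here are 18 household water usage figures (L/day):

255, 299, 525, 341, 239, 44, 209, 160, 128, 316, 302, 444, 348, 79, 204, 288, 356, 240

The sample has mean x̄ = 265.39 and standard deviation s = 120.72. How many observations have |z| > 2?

Cutoffs: x̄ ± 2s = [23.95, 506.83].
Outside the cutoffs: 525.

1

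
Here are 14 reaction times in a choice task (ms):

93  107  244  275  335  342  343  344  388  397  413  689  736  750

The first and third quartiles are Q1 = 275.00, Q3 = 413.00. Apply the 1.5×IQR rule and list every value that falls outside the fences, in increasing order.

IQR = Q3 − Q1 = 413.00 − 275.00 = 138.00.
Lower fence = Q1 − 1.5·IQR = 275.00 − 207.00 = 68.00.
Upper fence = Q3 + 1.5·IQR = 413.00 + 207.00 = 620.00.
689 > 620.00 → outlier.
736 > 620.00 → outlier.
750 > 620.00 → outlier.
All remaining values lie within [68.00, 620.00].

689, 736, 750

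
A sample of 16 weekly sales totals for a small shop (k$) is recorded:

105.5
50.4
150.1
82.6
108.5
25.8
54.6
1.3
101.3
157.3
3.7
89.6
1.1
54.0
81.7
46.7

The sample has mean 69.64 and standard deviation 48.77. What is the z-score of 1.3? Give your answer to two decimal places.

z = (1.3 − 69.64) / 48.77 = -1.40.

-1.40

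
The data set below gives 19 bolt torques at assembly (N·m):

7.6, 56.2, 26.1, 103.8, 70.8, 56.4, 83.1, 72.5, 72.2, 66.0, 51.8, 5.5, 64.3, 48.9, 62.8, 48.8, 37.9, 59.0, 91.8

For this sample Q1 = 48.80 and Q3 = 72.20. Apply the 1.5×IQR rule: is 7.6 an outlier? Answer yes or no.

yes

IQR = Q3 − Q1 = 72.20 − 48.80 = 23.40.
Lower fence = Q1 − 1.5·IQR = 48.80 − 35.10 = 13.70.
Upper fence = Q3 + 1.5·IQR = 72.20 + 35.10 = 107.30.
7.6 lies below the lower fence.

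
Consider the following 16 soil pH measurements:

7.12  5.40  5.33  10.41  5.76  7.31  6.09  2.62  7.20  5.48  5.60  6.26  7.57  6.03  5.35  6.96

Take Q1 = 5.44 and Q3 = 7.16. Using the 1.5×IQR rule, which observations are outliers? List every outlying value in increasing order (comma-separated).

2.62, 10.41

IQR = Q3 − Q1 = 7.16 − 5.44 = 1.72.
Lower fence = Q1 − 1.5·IQR = 5.44 − 2.58 = 2.86.
Upper fence = Q3 + 1.5·IQR = 7.16 + 2.58 = 9.74.
2.62 < 2.86 → outlier.
10.41 > 9.74 → outlier.
All remaining values lie within [2.86, 9.74].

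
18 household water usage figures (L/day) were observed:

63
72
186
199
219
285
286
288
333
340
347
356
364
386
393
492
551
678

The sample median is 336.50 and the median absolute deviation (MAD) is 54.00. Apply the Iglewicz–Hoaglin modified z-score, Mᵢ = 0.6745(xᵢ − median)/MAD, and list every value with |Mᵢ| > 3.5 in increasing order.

678

|Mᵢ| > 3.5 ⇔ |xᵢ − 336.50| > 3.5·54.00/0.6745 = 280.21.
So outliers lie outside [56.29, 616.71].
678: M = 4.27 → outlier.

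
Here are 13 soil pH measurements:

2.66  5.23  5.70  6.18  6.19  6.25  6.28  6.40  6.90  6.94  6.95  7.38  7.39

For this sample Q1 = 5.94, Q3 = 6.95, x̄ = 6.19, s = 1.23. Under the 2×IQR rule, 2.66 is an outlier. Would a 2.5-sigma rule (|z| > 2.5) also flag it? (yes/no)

z = (2.66 − 6.19) / 1.23 = -2.87.
|z| = 2.87 > 2.5.

yes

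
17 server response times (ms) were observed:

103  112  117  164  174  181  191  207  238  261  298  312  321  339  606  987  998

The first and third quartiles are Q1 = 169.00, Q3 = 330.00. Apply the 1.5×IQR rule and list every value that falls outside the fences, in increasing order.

606, 987, 998

IQR = Q3 − Q1 = 330.00 − 169.00 = 161.00.
Lower fence = Q1 − 1.5·IQR = 169.00 − 241.50 = -72.50.
Upper fence = Q3 + 1.5·IQR = 330.00 + 241.50 = 571.50.
606 > 571.50 → outlier.
987 > 571.50 → outlier.
998 > 571.50 → outlier.
All remaining values lie within [-72.50, 571.50].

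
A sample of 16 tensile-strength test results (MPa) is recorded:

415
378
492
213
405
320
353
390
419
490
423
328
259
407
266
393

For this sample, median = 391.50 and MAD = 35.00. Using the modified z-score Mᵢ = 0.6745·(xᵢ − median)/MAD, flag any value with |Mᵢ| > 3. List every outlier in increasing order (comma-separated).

|Mᵢ| > 3 ⇔ |xᵢ − 391.50| > 3·35.00/0.6745 = 155.67.
So outliers lie outside [235.83, 547.17].
213: M = -3.44 → outlier.

213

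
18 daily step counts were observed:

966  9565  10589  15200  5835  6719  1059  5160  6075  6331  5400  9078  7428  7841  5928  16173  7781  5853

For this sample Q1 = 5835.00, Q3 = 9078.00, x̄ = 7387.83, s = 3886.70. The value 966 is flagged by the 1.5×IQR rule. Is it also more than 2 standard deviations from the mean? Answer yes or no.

no

z = (966 − 7387.83) / 3886.70 = -1.65.
|z| = 1.65 ≤ 2.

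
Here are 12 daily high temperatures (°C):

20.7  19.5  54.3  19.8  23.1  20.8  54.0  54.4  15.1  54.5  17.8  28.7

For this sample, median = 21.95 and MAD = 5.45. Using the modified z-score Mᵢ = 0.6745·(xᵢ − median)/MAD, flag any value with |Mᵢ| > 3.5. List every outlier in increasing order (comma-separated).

|Mᵢ| > 3.5 ⇔ |xᵢ − 21.95| > 3.5·5.45/0.6745 = 28.28.
So outliers lie outside [-6.33, 50.23].
54.0: M = 3.97 → outlier.
54.3: M = 4.00 → outlier.
54.4: M = 4.02 → outlier.
54.5: M = 4.03 → outlier.

54.0, 54.3, 54.4, 54.5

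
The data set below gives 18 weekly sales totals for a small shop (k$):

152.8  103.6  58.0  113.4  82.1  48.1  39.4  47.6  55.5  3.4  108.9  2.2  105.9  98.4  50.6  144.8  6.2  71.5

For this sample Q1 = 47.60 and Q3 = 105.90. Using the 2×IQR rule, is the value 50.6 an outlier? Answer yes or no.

no

IQR = Q3 − Q1 = 105.90 − 47.60 = 58.30.
Lower fence = Q1 − 2·IQR = 47.60 − 116.60 = -69.00.
Upper fence = Q3 + 2·IQR = 105.90 + 116.60 = 222.50.
50.6 lies within [-69.00, 222.50].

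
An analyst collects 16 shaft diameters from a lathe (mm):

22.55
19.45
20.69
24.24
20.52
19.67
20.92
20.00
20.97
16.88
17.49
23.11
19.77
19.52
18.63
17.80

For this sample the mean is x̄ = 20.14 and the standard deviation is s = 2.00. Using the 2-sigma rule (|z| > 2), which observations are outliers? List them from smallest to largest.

Cutoffs at x̄ ± 2s: 20.14 ± 2·2.00 = [16.14, 24.14].
24.24: z = 2.05, |z| > 2 → outlier.
Every other value lies within [16.14, 24.14].

24.24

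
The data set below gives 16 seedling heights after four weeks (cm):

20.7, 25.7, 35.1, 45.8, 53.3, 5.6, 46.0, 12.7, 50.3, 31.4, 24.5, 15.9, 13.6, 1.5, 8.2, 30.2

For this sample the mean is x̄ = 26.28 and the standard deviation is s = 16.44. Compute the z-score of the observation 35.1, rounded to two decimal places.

z = (35.1 − 26.28) / 16.44 = 0.54.

0.54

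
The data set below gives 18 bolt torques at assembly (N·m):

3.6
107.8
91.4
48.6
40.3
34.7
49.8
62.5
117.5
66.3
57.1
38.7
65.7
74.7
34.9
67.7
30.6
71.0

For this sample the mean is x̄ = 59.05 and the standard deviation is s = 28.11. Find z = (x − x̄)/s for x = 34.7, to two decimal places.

-0.87

z = (34.7 − 59.05) / 28.11 = -0.87.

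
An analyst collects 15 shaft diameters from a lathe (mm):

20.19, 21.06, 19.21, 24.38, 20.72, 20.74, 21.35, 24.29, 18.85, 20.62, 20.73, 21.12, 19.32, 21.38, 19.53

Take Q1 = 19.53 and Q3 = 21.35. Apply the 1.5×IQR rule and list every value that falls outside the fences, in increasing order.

24.29, 24.38

IQR = Q3 − Q1 = 21.35 − 19.53 = 1.82.
Lower fence = Q1 − 1.5·IQR = 19.53 − 2.73 = 16.80.
Upper fence = Q3 + 1.5·IQR = 21.35 + 2.73 = 24.08.
24.29 > 24.08 → outlier.
24.38 > 24.08 → outlier.
All remaining values lie within [16.80, 24.08].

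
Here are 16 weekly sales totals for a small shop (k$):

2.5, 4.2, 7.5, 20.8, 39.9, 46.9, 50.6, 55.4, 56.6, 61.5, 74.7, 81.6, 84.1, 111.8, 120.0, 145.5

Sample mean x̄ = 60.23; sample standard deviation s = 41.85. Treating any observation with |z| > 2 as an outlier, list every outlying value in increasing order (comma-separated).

145.5

Cutoffs at x̄ ± 2s: 60.23 ± 2·41.85 = [-23.47, 143.93].
145.5: z = 2.04, |z| > 2 → outlier.
Every other value lies within [-23.47, 143.93].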